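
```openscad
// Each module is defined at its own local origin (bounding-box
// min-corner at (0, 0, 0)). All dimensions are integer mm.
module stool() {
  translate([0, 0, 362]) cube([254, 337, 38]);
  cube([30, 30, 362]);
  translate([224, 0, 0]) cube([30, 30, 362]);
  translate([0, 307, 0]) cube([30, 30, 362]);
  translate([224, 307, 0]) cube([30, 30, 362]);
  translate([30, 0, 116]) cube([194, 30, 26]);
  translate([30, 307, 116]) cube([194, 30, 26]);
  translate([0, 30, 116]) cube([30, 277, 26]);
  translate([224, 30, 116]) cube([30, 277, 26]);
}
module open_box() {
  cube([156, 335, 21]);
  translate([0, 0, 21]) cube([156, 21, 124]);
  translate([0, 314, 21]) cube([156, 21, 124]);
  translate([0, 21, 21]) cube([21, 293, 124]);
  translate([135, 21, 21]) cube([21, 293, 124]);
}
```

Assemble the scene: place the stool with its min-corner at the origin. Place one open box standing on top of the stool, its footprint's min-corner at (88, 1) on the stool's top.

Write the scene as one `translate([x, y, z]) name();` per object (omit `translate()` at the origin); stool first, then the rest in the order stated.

stool();
translate([88, 1, 400]) open_box();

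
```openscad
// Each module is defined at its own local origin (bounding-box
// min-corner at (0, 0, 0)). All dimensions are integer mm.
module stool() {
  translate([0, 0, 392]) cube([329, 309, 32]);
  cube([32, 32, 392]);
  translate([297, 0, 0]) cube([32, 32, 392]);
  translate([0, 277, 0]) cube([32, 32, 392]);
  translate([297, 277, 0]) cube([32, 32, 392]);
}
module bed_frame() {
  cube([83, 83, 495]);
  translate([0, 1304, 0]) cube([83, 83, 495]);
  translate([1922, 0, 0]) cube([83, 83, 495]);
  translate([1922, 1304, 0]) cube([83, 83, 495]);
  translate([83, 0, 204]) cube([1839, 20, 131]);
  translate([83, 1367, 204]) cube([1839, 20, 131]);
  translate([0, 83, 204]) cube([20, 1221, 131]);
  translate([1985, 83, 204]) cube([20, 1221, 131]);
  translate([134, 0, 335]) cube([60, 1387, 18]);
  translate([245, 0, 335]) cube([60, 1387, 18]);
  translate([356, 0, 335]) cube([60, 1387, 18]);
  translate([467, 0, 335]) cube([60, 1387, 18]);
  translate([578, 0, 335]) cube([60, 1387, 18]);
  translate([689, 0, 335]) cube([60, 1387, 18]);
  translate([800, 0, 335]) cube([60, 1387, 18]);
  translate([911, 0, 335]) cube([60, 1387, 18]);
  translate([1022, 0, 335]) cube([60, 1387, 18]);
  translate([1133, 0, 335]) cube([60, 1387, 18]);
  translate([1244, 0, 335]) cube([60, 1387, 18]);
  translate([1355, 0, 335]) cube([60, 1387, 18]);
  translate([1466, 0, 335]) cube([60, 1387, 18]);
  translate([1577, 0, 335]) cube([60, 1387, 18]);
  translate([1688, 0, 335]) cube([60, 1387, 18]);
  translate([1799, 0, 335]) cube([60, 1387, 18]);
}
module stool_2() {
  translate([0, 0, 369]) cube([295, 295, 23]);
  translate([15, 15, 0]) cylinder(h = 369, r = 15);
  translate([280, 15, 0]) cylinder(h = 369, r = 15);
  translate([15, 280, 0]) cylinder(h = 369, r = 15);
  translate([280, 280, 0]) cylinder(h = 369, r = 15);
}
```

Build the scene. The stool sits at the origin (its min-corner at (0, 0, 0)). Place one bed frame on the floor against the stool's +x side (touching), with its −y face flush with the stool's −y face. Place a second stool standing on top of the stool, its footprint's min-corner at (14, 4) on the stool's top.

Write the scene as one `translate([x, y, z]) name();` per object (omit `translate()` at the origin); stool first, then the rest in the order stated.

stool();
translate([329, 0, 0]) bed_frame();
translate([14, 4, 424]) stool_2();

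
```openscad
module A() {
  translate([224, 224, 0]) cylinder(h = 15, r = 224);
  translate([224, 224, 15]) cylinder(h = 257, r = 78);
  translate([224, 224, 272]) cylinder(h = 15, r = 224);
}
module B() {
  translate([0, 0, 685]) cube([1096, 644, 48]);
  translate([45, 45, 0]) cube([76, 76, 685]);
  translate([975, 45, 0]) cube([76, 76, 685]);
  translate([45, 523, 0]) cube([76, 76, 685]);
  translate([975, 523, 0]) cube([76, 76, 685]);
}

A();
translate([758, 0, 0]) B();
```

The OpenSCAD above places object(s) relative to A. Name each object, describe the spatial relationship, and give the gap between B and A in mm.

The table's nearest face is 310 mm from the spool's +x face.

A is a spool. B is a table. The table is on the floor beside the spool on its +x side. The gap between the table and the spool is 310 mm.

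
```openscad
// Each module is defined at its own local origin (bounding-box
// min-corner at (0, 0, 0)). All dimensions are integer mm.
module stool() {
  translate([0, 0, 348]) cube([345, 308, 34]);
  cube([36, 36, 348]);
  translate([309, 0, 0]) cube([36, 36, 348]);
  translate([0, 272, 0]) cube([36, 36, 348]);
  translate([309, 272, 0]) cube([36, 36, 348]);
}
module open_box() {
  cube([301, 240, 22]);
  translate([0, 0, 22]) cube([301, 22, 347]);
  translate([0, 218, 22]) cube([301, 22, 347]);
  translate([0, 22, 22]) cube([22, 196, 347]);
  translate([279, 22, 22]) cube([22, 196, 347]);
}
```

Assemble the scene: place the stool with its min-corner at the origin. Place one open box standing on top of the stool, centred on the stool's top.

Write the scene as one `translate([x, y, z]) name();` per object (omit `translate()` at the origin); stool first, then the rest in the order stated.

stool();
translate([22, 34, 382]) open_box();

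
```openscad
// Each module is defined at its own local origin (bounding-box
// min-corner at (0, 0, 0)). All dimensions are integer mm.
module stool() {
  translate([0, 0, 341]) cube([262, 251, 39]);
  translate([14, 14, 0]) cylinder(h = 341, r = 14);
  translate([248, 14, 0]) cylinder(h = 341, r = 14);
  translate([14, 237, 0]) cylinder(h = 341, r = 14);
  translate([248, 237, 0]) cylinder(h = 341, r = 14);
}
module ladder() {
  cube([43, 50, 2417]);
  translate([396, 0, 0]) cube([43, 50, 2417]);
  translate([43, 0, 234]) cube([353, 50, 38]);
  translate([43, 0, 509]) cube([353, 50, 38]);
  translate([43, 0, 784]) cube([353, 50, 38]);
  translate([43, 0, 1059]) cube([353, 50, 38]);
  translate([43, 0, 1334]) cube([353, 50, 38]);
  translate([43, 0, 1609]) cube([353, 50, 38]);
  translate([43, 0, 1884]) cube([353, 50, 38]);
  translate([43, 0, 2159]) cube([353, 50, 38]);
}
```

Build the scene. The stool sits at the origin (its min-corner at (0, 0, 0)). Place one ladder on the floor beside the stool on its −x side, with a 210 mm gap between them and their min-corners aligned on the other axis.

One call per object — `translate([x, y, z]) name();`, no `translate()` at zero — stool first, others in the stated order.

stool();
translate([-649, 0, 0]) ladder();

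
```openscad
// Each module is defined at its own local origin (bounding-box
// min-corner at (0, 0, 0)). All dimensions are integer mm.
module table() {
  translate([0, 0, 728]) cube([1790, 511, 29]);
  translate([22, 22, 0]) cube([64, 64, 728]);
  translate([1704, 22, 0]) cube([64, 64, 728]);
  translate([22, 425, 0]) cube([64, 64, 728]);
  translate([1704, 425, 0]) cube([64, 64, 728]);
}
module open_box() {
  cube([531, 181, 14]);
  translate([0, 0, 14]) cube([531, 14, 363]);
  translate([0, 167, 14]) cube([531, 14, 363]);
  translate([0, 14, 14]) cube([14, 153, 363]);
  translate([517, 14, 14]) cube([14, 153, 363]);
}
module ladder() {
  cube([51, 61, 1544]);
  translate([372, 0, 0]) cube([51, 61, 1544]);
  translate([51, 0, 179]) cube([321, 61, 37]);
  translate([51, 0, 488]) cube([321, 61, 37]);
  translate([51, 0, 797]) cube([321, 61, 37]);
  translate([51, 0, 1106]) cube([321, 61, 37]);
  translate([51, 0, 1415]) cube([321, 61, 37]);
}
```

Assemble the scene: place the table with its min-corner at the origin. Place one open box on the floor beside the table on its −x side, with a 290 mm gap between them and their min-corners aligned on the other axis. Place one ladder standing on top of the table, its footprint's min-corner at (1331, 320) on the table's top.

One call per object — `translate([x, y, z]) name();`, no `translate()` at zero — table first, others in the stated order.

table();
translate([-821, 0, 0]) open_box();
translate([1331, 320, 757]) ladder();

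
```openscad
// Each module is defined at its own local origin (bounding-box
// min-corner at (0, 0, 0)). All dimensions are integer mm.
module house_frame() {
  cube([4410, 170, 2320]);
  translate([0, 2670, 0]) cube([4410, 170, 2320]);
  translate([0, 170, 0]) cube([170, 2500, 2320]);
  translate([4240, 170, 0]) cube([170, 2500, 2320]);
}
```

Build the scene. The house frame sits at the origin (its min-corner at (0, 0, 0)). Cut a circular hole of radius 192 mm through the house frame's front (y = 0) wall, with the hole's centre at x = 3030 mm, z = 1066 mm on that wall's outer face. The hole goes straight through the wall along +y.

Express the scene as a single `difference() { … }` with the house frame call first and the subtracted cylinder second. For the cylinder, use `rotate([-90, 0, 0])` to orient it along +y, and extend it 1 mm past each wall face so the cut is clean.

difference() {
  house_frame();
  translate([3030, -1, 1066]) rotate([-90, 0, 0]) cylinder(h = 172, r = 192);
}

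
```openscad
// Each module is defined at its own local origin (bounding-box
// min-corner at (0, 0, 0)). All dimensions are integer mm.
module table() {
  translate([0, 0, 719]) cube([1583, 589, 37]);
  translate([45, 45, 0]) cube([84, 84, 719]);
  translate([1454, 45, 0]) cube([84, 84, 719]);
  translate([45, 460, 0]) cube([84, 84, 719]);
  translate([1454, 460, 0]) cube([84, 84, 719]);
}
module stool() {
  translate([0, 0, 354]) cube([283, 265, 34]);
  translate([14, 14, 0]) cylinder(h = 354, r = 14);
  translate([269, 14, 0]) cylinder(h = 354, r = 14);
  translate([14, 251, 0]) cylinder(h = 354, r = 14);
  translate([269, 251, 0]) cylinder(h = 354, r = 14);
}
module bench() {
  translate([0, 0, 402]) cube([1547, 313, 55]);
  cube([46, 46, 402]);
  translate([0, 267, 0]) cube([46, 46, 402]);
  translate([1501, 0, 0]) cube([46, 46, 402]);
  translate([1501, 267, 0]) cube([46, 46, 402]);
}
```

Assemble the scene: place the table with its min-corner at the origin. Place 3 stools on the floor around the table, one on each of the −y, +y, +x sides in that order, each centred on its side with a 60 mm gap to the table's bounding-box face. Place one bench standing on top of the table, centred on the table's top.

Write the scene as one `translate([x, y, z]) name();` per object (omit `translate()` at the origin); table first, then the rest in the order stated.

table();
translate([650, -325, 0]) stool();
translate([650, 649, 0]) stool();
translate([1643, 162, 0]) stool();
translate([18, 138, 756]) bench();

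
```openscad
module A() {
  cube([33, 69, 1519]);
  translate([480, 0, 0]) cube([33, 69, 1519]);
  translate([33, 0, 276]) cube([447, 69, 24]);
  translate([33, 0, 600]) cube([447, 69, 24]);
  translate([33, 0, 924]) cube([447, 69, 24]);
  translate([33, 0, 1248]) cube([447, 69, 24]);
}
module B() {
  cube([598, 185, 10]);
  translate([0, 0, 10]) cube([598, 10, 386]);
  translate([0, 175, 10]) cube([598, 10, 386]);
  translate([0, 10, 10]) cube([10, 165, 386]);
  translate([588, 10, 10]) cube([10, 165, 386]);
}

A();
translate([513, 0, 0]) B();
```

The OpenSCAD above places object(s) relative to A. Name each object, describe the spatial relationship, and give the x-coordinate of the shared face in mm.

The ladder's +x face and the open box's −x face are both at x = 513 mm.

A is a ladder. B is an open box. The open box is against the ladder's +x side, with their −y faces flush. The x-coordinate of the shared face is 513 mm.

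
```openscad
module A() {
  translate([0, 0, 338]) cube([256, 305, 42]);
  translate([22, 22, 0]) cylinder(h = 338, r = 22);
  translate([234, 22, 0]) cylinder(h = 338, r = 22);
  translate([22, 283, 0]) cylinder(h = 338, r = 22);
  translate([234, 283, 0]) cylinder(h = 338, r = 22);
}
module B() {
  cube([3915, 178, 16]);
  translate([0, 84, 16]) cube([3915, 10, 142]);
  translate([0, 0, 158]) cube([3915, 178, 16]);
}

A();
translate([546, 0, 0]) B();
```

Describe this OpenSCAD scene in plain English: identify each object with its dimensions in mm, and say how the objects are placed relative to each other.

A is a four-legged stool. The seat is 256×305 mm, 42 mm thick, top at z = 380 mm. It stands on four round legs, each 44 mm in diameter, from z = 0 to the seat underside, each leg's axis is inset half a diameter from the nearest pair of seat edges (so the leg's bounding box is flush with the corner).

B is an I-beam lying along x, 3915 mm long. Overall section height 174 mm. Two flanges 178 mm wide (y) and 16 mm thick, one on the floor and one at the top; a web 10 mm thick runs between them, centred on the flange width.

The I-beam is on the floor beside the stool on its +x side.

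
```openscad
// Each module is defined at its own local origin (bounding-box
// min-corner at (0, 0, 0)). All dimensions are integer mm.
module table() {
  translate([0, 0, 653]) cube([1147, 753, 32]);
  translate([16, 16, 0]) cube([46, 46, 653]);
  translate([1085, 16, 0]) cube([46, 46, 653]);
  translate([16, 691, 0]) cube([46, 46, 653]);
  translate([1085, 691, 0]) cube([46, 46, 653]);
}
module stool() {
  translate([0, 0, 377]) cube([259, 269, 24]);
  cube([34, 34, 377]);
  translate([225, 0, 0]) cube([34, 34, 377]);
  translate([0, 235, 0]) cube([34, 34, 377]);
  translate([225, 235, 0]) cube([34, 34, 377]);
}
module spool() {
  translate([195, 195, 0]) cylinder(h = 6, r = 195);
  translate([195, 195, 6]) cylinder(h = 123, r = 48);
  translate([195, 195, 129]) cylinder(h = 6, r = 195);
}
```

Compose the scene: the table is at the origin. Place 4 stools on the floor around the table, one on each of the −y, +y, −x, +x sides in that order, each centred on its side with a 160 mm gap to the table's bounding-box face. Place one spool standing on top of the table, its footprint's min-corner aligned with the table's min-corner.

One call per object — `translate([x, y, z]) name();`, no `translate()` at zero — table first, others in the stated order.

table();
translate([444, -429, 0]) stool();
translate([444, 913, 0]) stool();
translate([-419, 242, 0]) stool();
translate([1307, 242, 0]) stool();
translate([0, 0, 685]) spool();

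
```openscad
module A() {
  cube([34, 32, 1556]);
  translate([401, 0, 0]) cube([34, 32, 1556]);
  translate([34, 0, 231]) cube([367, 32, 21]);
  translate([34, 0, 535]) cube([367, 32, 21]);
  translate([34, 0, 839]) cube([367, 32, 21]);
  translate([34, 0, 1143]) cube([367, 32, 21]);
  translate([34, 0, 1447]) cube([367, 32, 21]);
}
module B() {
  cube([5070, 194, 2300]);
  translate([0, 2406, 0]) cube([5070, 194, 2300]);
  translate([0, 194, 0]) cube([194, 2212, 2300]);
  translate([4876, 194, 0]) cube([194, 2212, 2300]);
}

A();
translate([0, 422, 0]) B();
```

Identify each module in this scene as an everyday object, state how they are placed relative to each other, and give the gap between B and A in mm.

A is a ladder. B is a house frame. The house frame is on the floor beside the ladder on its +y side. The gap between the house frame and the ladder is 390 mm.

The house frame's nearest face is 390 mm from the ladder's +y face.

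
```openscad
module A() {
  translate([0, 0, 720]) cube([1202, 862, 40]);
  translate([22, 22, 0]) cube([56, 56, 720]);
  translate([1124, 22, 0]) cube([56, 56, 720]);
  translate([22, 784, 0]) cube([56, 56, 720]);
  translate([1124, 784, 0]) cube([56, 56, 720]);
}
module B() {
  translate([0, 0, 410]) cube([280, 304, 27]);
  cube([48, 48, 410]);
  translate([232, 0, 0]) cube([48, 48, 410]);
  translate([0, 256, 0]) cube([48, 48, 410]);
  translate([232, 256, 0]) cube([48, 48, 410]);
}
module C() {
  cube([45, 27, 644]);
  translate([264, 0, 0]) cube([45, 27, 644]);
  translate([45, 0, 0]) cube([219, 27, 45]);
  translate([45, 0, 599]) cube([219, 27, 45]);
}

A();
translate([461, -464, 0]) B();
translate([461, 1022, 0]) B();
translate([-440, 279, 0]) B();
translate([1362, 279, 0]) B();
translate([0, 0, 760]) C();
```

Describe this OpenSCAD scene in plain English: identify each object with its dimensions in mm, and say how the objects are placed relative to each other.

A is a table with a 1202×862 mm rectangular top, 40 mm thick, top surface at z = 760 mm, supported by four 56×56 mm square legs, each inset 22 mm from the nearest pair of top edges, running from the floor.

B is a simple wooden stool: a rectangular seat 280 mm (x) by 304 mm (y), 27 mm thick, top face at z = 437 mm, on four square legs, each 48×48 mm in cross-section. The legs rest on z = 0, each flush with a corner of the seat.

C is a picture frame with a 219×554 mm rectangular opening (x by z) and a uniform 45 mm border on every side. Frame depth is 27 mm along y. It is built from two vertical stiles running the full outside height and two horizontal rails spanning the gap between the stiles.

Four stools sit around the table at the −y, +y, −x, +x sides. The picture frame is on top of the table.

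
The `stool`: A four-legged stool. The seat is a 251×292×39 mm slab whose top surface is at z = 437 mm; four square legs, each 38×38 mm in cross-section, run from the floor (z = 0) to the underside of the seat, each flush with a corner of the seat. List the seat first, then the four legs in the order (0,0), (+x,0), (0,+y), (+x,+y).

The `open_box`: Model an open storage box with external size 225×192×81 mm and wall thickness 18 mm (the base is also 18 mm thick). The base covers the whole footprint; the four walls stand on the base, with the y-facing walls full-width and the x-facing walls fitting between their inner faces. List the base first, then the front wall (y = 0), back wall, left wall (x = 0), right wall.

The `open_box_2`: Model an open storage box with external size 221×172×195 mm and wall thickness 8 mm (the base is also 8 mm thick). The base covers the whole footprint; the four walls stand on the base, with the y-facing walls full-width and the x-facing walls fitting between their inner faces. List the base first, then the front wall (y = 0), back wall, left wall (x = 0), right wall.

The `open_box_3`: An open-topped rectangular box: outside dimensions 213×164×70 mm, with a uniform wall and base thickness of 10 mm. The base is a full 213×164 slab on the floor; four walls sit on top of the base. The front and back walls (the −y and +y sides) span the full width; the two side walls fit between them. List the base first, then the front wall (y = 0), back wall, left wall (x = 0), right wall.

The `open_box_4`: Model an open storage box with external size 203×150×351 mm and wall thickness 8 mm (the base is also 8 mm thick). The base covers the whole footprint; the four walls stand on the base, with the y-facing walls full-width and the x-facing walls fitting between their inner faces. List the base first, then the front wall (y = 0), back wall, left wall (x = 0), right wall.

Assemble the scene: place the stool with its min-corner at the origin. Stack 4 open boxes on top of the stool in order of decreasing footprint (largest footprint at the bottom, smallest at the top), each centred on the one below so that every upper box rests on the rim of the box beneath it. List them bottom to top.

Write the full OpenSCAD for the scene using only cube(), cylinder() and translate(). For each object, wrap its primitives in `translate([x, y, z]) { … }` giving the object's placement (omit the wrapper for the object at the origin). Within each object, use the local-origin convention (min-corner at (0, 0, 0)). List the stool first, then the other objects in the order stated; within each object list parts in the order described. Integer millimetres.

translate([0, 0, 398]) cube([251, 292, 39]);
cube([38, 38, 398]);
translate([213, 0, 0]) cube([38, 38, 398]);
translate([0, 254, 0]) cube([38, 38, 398]);
translate([213, 254, 0]) cube([38, 38, 398]);
translate([13, 50, 437]) {
  cube([225, 192, 18]);
  translate([0, 0, 18]) cube([225, 18, 63]);
  translate([0, 174, 18]) cube([225, 18, 63]);
  translate([0, 18, 18]) cube([18, 156, 63]);
  translate([207, 18, 18]) cube([18, 156, 63]);
}
translate([15, 60, 518]) {
  cube([221, 172, 8]);
  translate([0, 0, 8]) cube([221, 8, 187]);
  translate([0, 164, 8]) cube([221, 8, 187]);
  translate([0, 8, 8]) cube([8, 156, 187]);
  translate([213, 8, 8]) cube([8, 156, 187]);
}
translate([19, 64, 713]) {
  cube([213, 164, 10]);
  translate([0, 0, 10]) cube([213, 10, 60]);
  translate([0, 154, 10]) cube([213, 10, 60]);
  translate([0, 10, 10]) cube([10, 144, 60]);
  translate([203, 10, 10]) cube([10, 144, 60]);
}
translate([24, 71, 783]) {
  cube([203, 150, 8]);
  translate([0, 0, 8]) cube([203, 8, 343]);
  translate([0, 142, 8]) cube([203, 8, 343]);
  translate([0, 8, 8]) cube([8, 134, 343]);
  translate([195, 8, 8]) cube([8, 134, 343]);
}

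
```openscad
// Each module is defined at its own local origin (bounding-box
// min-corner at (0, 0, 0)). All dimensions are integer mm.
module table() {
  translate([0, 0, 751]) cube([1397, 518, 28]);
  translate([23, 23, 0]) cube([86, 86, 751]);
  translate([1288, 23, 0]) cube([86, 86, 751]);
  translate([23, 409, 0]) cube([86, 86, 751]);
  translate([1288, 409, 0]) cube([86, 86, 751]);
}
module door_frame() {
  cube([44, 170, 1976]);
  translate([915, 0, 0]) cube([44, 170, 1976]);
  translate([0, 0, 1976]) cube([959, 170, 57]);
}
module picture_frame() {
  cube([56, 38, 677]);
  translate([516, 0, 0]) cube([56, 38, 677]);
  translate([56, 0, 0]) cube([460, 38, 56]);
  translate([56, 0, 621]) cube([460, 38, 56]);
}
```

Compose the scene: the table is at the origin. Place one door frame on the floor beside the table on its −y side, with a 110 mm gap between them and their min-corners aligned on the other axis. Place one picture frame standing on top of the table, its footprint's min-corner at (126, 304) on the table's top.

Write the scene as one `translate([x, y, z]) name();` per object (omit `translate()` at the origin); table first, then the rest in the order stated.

table();
translate([0, -280, 0]) door_frame();
translate([126, 304, 779]) picture_frame();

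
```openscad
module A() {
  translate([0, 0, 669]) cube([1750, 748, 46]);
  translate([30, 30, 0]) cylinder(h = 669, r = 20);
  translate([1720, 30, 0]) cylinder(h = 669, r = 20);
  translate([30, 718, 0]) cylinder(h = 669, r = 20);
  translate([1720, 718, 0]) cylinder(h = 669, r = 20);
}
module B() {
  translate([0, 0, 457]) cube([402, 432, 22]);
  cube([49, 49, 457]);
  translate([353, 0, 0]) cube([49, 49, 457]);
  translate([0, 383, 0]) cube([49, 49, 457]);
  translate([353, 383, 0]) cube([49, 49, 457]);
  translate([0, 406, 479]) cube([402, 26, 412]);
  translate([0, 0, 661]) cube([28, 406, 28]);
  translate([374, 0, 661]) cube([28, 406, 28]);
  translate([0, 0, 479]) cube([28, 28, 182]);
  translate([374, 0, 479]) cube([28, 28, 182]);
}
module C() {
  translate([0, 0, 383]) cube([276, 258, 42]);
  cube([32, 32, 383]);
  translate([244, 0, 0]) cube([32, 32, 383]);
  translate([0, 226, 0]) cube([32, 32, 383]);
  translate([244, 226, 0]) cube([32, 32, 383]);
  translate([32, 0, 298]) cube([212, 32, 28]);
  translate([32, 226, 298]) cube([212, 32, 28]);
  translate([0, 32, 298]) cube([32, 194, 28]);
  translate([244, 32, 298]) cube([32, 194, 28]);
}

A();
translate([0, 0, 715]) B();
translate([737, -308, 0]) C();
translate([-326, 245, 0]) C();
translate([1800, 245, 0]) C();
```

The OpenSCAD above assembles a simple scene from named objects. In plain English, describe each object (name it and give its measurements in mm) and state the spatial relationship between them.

A is a table with a 1750×748 mm rectangular top, 46 mm thick, top surface at z = 715 mm, supported by four round legs of 40 mm diameter, each leg's bounding box inset 10 mm from the nearest pair of top edges, running from the floor.

B is a chair: 402×432 mm seat, 22 mm thick, top at z = 479 mm, on four 49 mm square corner legs flush with the seat edges. A 26 mm thick backrest slab spans the full seat width, extending 412 mm above the seat top, its back face flush with the seat's +y edge. Two armrests of 28×28 mm section run along each side from the seat's front edge to the front of the backrest, top faces 210 mm above the seat top and outer faces flush with the seat's x-edges; a 28×28 mm post under the front of each armrest stands on the seat at the front corner.

C is a four-legged stool. The seat is 276×258 mm, 42 mm thick, top at z = 425 mm. It stands on four square legs, each 32×32 mm in cross-section, from z = 0 to the seat underside, each flush with a corner of the seat. Four stretchers, 32 mm wide and 28 mm tall, connect adjacent legs with their undersides at z = 298 mm, each running between the inner faces of the legs it joins and aligned with the legs' outer faces on the other axis.

The chair is on top of the table. Three stools sit around the table at the −y, −x, +x sides.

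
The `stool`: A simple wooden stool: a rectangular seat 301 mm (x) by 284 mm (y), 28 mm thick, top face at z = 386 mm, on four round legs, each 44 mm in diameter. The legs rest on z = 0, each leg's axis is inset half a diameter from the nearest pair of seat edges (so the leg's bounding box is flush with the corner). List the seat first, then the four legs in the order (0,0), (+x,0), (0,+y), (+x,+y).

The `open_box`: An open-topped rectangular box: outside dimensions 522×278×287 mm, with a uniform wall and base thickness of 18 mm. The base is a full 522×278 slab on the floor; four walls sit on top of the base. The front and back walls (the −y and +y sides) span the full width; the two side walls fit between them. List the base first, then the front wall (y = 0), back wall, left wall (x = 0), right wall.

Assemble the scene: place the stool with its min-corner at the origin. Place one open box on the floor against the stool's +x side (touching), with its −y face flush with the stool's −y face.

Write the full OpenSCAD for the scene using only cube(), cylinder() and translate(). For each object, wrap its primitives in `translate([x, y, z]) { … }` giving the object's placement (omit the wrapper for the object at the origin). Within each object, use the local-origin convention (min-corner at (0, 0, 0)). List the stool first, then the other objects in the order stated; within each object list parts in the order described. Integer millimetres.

translate([0, 0, 358]) cube([301, 284, 28]);
translate([22, 22, 0]) cylinder(h = 358, r = 22);
translate([279, 22, 0]) cylinder(h = 358, r = 22);
translate([22, 262, 0]) cylinder(h = 358, r = 22);
translate([279, 262, 0]) cylinder(h = 358, r = 22);
translate([301, 0, 0]) {
  cube([522, 278, 18]);
  translate([0, 0, 18]) cube([522, 18, 269]);
  translate([0, 260, 18]) cube([522, 18, 269]);
  translate([0, 18, 18]) cube([18, 242, 269]);
  translate([504, 18, 18]) cube([18, 242, 269]);
}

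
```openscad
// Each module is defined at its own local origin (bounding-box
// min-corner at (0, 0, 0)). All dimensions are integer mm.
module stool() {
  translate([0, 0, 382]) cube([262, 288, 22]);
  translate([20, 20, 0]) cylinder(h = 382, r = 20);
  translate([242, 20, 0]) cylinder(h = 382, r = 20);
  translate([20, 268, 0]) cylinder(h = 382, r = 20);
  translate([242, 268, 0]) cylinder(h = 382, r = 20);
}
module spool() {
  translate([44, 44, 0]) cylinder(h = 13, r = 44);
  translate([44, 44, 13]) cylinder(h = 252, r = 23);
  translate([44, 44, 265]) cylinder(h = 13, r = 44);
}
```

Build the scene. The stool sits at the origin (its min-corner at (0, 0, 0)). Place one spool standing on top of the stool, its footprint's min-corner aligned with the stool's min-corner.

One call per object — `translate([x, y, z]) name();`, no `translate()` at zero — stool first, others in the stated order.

stool();
translate([0, 0, 404]) spool();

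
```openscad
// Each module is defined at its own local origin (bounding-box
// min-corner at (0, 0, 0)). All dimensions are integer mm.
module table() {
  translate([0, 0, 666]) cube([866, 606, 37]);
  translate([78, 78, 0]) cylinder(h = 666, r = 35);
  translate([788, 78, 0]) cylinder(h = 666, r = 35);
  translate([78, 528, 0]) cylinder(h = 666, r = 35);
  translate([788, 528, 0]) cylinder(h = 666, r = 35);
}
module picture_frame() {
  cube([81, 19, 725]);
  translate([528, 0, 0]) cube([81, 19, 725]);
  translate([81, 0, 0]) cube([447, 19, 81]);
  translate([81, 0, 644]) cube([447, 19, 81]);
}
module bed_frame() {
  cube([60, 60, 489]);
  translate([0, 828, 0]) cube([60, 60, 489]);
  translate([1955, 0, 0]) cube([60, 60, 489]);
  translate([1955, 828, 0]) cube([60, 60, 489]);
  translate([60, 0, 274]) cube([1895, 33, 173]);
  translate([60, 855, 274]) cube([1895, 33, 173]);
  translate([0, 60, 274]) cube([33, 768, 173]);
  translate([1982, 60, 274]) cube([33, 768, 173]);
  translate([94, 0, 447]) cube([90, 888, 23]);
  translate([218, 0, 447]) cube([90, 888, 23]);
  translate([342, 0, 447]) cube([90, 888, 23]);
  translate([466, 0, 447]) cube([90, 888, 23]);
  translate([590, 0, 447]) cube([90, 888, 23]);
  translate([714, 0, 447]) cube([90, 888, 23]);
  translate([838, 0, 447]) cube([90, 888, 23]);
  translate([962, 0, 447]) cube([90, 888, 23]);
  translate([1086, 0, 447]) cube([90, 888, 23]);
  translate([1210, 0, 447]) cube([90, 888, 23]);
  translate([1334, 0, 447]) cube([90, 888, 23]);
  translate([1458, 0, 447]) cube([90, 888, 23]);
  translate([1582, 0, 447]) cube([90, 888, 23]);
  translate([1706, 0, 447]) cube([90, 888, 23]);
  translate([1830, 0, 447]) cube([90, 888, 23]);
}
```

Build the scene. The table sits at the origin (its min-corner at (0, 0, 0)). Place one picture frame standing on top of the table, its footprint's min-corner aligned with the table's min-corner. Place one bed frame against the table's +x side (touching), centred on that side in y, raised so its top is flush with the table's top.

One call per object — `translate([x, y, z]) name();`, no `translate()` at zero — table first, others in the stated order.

table();
translate([0, 0, 703]) picture_frame();
translate([866, -141, 214]) bed_frame();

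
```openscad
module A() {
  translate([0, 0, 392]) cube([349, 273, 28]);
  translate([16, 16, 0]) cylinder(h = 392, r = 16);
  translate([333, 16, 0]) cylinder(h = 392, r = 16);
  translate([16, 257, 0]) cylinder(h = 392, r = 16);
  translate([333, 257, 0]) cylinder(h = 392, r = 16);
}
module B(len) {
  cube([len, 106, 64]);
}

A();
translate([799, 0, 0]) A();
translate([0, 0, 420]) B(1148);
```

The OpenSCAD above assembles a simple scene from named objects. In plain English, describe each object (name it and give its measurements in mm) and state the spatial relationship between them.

A is a four-legged stool. The seat is a 349×273×28 mm slab whose top surface is at z = 420 mm; four round legs, each 32 mm in diameter, run from the floor (z = 0) to the underside of the seat, each leg's axis is inset half a diameter from the nearest pair of seat edges (so the leg's bounding box is flush with the corner).

B is a rectangular beam 1148 mm long (x), 106 mm deep (y), 64 mm thick (z).

The beam spans the tops of two stools placed 450 mm apart, resting at z = 420 mm.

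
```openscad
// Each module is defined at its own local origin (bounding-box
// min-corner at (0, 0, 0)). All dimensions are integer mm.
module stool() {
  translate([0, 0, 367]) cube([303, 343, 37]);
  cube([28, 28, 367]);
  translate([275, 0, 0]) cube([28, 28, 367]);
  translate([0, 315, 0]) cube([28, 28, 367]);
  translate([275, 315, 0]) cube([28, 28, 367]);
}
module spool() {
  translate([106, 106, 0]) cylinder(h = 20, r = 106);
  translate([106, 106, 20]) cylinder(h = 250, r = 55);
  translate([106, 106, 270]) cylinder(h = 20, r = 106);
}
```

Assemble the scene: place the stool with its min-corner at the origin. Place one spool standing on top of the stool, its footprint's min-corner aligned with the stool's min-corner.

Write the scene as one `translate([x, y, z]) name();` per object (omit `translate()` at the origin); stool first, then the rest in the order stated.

stool();
translate([0, 0, 404]) spool();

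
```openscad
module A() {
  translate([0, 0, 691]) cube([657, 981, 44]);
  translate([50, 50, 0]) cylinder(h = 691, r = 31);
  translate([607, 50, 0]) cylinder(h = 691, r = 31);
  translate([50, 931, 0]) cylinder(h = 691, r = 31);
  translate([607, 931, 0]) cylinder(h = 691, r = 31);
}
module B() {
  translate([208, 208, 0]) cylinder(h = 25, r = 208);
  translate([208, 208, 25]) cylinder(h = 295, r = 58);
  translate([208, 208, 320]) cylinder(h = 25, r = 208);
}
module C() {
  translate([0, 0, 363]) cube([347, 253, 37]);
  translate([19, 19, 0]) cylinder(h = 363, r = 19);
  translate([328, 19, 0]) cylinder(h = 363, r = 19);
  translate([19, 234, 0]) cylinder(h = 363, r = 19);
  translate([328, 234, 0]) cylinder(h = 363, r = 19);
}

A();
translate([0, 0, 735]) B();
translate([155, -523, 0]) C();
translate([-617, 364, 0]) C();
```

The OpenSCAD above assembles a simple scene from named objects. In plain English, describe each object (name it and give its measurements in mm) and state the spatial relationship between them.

A is a table with a 657×981 mm rectangular top, 44 mm thick, top surface at z = 735 mm, supported by four round legs of 62 mm diameter, each leg's bounding box inset 19 mm from the nearest pair of top edges, running from the floor.

B is a spool: two coaxial disc flanges of radius 208 mm and thickness 25 mm, joined by a core cylinder of radius 58 mm and height 295 mm. The lower flange rests on z = 0 and the three cylinders share a vertical axis.

C is a simple wooden stool: a rectangular seat 347 mm (x) by 253 mm (y), 37 mm thick, top face at z = 400 mm, on four round legs, each 38 mm in diameter. The legs rest on z = 0, each leg's axis is inset half a diameter from the nearest pair of seat edges (so the leg's bounding box is flush with the corner).

The spool is on top of the table. Two stools sit around the table at the −y, −x sides.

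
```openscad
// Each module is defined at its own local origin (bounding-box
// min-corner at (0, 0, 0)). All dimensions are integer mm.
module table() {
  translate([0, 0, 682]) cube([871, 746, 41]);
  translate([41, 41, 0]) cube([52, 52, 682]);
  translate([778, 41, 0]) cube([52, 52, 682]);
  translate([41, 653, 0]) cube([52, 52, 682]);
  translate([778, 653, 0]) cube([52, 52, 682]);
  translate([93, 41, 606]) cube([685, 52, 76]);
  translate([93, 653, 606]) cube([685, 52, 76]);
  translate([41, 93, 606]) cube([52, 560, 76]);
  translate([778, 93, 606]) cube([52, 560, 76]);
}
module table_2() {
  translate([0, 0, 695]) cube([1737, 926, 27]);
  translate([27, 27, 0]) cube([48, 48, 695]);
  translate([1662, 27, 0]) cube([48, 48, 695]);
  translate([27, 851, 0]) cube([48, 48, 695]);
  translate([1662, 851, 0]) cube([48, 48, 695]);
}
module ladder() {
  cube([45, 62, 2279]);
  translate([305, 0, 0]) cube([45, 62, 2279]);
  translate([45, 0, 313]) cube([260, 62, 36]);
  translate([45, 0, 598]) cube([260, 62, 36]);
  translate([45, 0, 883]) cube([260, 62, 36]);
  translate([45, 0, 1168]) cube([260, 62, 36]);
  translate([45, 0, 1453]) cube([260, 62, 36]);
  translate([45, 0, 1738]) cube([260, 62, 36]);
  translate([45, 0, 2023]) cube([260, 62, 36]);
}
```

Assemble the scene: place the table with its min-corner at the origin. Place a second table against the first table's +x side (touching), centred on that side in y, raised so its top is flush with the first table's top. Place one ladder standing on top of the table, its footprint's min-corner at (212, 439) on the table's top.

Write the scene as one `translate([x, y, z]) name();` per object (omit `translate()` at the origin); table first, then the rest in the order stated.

table();
translate([871, -90, 1]) table_2();
translate([212, 439, 723]) ladder();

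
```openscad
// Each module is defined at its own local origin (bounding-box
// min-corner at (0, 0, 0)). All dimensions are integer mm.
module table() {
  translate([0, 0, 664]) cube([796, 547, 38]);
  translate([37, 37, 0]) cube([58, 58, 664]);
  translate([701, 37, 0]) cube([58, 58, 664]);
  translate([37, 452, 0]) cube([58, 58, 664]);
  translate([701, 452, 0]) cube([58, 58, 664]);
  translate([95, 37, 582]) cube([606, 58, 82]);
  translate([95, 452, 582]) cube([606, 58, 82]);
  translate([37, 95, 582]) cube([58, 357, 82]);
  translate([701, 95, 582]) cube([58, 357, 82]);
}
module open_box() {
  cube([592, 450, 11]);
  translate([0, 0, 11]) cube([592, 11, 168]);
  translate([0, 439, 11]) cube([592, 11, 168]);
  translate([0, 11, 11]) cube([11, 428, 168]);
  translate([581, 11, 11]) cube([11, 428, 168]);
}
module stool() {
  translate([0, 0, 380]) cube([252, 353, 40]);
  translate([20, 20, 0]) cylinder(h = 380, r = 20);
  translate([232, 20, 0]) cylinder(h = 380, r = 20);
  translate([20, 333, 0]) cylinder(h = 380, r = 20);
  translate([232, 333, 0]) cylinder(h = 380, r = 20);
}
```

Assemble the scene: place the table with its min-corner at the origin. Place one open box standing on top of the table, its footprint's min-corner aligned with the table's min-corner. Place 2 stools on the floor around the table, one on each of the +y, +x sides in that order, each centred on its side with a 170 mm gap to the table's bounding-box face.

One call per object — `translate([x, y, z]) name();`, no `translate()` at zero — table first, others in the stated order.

table();
translate([0, 0, 702]) open_box();
translate([272, 717, 0]) stool();
translate([966, 97, 0]) stool();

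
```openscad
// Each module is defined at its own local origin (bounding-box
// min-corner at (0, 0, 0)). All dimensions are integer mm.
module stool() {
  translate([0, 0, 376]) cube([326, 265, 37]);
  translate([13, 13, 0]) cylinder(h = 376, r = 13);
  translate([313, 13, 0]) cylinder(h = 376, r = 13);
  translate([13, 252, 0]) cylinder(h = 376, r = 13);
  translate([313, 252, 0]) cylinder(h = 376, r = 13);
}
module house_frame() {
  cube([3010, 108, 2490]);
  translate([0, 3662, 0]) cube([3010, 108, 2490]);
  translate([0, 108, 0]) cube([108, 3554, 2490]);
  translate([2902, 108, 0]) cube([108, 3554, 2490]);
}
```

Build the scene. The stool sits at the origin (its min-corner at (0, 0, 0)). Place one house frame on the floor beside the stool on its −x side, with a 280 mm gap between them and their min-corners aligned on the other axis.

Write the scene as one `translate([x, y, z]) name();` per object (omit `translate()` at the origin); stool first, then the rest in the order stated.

stool();
translate([-3290, 0, 0]) house_frame();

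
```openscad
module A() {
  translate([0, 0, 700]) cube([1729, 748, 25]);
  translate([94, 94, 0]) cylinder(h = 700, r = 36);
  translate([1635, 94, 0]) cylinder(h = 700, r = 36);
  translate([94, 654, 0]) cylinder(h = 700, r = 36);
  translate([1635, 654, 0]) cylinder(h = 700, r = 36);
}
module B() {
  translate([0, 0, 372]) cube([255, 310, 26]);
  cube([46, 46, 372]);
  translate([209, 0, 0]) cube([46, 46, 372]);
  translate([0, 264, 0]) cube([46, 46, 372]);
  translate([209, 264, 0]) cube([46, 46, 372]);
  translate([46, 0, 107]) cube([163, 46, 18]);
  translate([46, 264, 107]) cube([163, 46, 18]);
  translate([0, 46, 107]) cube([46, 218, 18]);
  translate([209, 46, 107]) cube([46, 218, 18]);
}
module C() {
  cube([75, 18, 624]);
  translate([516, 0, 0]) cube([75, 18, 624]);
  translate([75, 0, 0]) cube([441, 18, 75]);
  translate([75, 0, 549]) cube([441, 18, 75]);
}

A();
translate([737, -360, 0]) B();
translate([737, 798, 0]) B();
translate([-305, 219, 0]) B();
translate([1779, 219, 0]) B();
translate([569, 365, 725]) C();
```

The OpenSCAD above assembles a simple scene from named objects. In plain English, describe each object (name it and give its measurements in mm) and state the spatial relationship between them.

A is a table with a 1729×748 mm rectangular top, 25 mm thick, top surface at z = 725 mm, supported by four round legs of 72 mm diameter, each leg's bounding box inset 58 mm from the nearest pair of top edges, running from the floor.

B is a four-legged stool. The seat is a 255×310×26 mm slab whose top surface is at z = 398 mm; four square legs, each 46×46 mm in cross-section, run from the floor (z = 0) to the underside of the seat, each flush with a corner of the seat. Four stretchers, 46 mm wide and 18 mm tall, connect adjacent legs with their undersides at z = 107 mm, each running between the inner faces of the legs it joins and aligned with the legs' outer faces on the other axis.

C is a picture frame with a 441×474 mm rectangular opening (x by z) and a uniform 75 mm border on every side. Frame depth is 18 mm along y. It is built from two vertical stiles running the full outside height and two horizontal rails spanning the gap between the stiles.

Four stools sit around the table at the −y, +y, −x, +x sides. The picture frame is on top of the table, centred.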